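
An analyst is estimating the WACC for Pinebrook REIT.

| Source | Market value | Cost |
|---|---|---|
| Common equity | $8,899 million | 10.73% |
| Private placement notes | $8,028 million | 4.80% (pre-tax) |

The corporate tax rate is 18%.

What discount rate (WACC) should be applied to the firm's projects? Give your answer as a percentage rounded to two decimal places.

7.51%

Total capital V = 8899 + 8028 = 16927.
Equity: weight = 8899/16927 = 0.5257; cost = 10.73%.
Private placement notes: weight = 8028/16927 = 0.4743; after-tax cost = 4.8% × (1 − 18%) = 3.9360%.
WACC = 0.5257 × 10.7300% + 0.4743 × 3.9360% = 7.5078%.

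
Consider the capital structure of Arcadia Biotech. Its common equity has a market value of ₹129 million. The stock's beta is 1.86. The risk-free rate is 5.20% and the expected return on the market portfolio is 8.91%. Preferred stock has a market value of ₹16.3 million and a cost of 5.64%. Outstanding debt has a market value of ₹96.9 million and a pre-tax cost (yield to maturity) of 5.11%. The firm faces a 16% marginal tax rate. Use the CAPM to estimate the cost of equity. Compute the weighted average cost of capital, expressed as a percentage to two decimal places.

8.54%

Market risk premium = 8.91% − 5.2% = 3.71%.
Cost of equity via CAPM: Re = 5.2% + 1.86 × 3.71% = 12.1006%.
Total capital V = 129 + 16.3 + 96.9 = 242.2.
Equity: weight = 129/242.2 = 0.5326; cost = 12.1006%.
Preferred: weight = 16.3/242.2 = 0.0673; cost = 5.64%.
Debt: weight = 96.9/242.2 = 0.4001; after-tax cost = 5.11% × (1 − 16%) = 4.2924%.
WACC = 0.5326 × 12.1006% + 0.0673 × 5.6400% + 0.4001 × 4.2924% = 8.5419%.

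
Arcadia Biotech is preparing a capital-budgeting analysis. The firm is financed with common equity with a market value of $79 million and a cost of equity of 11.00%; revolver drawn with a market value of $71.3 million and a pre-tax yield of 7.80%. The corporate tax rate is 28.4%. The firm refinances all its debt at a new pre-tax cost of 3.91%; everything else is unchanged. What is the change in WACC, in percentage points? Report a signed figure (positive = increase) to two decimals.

Current WACC:
Total capital V = 79 + 71.3 = 150.3.
Equity: weight = 79/150.3 = 0.5256; cost = 11%.
Revolver drawn: weight = 71.3/150.3 = 0.4744; after-tax cost = 7.8% × (1 − 28.4%) = 5.5848%.
WACC = 0.5256 × 11.0000% + 0.4744 × 5.5848% = 8.4311%.
After the change:
Total capital V = 79 + 71.3 = 150.3.
Equity: weight = 79/150.3 = 0.5256; cost = 11%.
Revolver drawn: weight = 71.3/150.3 = 0.4744; after-tax cost = 3.91% × (1 − 28.4%) = 2.7996%.
WACC = 0.5256 × 11.0000% + 0.4744 × 2.7996% = 7.1098%.
Change in WACC = 7.1098% − 8.4311% = -1.3213 pp.

-1.32 pp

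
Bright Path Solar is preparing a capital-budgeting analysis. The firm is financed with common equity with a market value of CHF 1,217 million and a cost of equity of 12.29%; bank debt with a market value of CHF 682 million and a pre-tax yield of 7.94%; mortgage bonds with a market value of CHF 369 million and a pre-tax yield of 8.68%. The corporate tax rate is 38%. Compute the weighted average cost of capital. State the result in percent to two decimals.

8.95%

Total capital V = 1217 + 682 + 369 = 2268.
Equity: weight = 1217/2268 = 0.5366; cost = 12.29%.
Bank debt: weight = 682/2268 = 0.3007; after-tax cost = 7.94% × (1 − 38%) = 4.9228%.
Mortgage bonds: weight = 369/2268 = 0.1627; after-tax cost = 8.68% × (1 − 38%) = 5.3816%.
WACC = 0.5366 × 12.2900% + 0.3007 × 4.9228% + 0.1627 × 5.3816% = 8.9507%.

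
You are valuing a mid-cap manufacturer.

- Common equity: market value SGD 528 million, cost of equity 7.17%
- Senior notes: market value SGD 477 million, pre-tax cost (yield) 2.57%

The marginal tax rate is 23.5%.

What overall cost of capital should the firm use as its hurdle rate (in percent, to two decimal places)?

Total capital V = 528 + 477 = 1005.
Equity: weight = 528/1005 = 0.5254; cost = 7.17%.
Senior notes: weight = 477/1005 = 0.4746; after-tax cost = 2.57% × (1 − 23.5%) = 1.9660%.
WACC = 0.5254 × 7.1700% + 0.4746 × 1.9660% = 4.7001%.

4.70%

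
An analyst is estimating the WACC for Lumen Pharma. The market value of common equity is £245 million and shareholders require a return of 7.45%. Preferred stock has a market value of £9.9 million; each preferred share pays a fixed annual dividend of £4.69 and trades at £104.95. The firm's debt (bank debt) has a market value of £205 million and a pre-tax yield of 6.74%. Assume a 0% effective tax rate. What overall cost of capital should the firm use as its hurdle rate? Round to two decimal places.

7.07%

Cost of preferred: Rp = 4.69 / 104.95 = 4.4688%.
Total capital V = 245 + 9.9 + 205 = 459.9.
Equity: weight = 245/459.9 = 0.5327; cost = 7.45%.
Preferred: weight = 9.9/459.9 = 0.0215; cost = 4.4688%.
Bank debt: weight = 205/459.9 = 0.4457; after-tax cost = 6.74% × (1 − 0%) = 6.7400%.
WACC = 0.5327 × 7.4500% + 0.0215 × 4.4688% + 0.4457 × 6.7400% = 7.0693%.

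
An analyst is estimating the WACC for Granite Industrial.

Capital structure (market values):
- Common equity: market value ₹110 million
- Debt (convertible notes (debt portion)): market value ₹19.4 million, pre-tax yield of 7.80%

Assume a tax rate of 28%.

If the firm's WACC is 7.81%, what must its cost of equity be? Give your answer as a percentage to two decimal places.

8.20%

Total capital V = 110 + 19.4 = 129.4.
Equity weight = 110/129.4 = 0.8501.
Convertible notes (debt portion) weight = 19.4/129.4 = 0.1499.
Debt contribution = 0.1499 × 7.8% × (1 − 28%) = 0.8420%.
Required equity contribution = 7.81% − 0.8420% = 6.9680%.
Re = 6.9680% / 0.8501 = 8.1969%.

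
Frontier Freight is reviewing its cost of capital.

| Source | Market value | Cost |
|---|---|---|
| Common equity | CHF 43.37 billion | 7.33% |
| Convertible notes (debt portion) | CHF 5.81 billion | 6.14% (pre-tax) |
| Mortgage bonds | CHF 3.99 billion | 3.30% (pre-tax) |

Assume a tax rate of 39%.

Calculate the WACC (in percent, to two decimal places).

Total capital V = 43.37 + 5.81 + 3.99 = 53.17.
Equity: weight = 43.37/53.17 = 0.8157; cost = 7.33%.
Convertible notes (debt portion): weight = 5.81/53.17 = 0.1093; after-tax cost = 6.14% × (1 − 39%) = 3.7454%.
Mortgage bonds: weight = 3.99/53.17 = 0.0750; after-tax cost = 3.3% × (1 − 39%) = 2.0130%.
WACC = 0.8157 × 7.3300% + 0.1093 × 3.7454% + 0.0750 × 2.0130% = 6.5393%.

6.54%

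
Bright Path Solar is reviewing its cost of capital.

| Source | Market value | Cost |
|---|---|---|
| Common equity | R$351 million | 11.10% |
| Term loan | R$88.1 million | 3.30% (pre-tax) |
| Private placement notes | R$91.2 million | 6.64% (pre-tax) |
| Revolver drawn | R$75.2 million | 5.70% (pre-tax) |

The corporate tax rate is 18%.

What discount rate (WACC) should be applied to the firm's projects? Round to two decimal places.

8.23%

Total capital V = 351 + 88.1 + 91.2 + 75.2 = 605.5.
Equity: weight = 351/605.5 = 0.5797; cost = 11.1%.
Term loan: weight = 88.1/605.5 = 0.1455; after-tax cost = 3.3% × (1 − 18%) = 2.7060%.
Private placement notes: weight = 91.2/605.5 = 0.1506; after-tax cost = 6.64% × (1 − 18%) = 5.4448%.
Revolver drawn: weight = 75.2/605.5 = 0.1242; after-tax cost = 5.7% × (1 − 18%) = 4.6740%.
WACC = 0.5797 × 11.1000% + 0.1455 × 2.7060% + 0.1506 × 5.4448% + 0.1242 × 4.6740% = 8.2288%.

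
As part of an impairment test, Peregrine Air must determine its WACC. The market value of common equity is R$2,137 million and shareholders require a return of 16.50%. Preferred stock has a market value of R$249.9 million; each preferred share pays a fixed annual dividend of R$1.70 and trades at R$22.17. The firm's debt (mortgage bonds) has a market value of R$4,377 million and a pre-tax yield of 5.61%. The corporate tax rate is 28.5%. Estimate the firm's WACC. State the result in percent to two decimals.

8.09%

Cost of preferred: Rp = 1.7 / 22.17 = 7.6680%.
Total capital V = 2137 + 249.9 + 4377 = 6763.9.
Equity: weight = 2137/6763.9 = 0.3159; cost = 16.5%.
Preferred: weight = 249.9/6763.9 = 0.0369; cost = 7.668%.
Mortgage bonds: weight = 4377/6763.9 = 0.6471; after-tax cost = 5.61% × (1 − 28.5%) = 4.0112%.
WACC = 0.3159 × 16.5000% + 0.0369 × 7.6680% + 0.6471 × 4.0112% = 8.0920%.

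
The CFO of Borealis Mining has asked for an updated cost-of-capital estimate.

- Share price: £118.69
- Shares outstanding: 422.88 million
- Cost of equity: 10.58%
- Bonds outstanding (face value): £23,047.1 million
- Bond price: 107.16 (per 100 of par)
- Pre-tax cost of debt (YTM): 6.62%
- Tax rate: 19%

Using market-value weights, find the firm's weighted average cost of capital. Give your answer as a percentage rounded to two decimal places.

Market value of equity E = 118.69 × 422.88m = 50191.6272m. Market value of debt D = 23047.1m × 107.16/100 = 24697.27236m.
Total capital V = 50191.6272 + 24697.27236 = 74888.89956.
Equity: weight = 50191.6272/74888.89956 = 0.6702; cost = 10.58%.
Bonds outstanding: weight = 24697.27236/74888.89956 = 0.3298; after-tax cost = 6.62% × (1 − 19%) = 5.3622%.
WACC = 0.6702 × 10.5800% + 0.3298 × 5.3622% = 8.8592%.

8.86%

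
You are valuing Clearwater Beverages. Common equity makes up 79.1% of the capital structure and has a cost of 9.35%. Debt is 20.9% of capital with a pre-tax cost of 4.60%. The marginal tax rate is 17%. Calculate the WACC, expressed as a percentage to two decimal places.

8.19%

After-tax cost of debt = 4.6% × (1 − 17%) = 3.8180%.
WACC = 0.791 × 9.3500% + 0.209 × 3.8180% = 8.1938%.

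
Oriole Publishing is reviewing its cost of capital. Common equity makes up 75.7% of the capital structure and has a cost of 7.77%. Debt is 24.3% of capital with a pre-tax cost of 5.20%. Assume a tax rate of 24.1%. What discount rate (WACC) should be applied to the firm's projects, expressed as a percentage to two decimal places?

After-tax cost of debt = 5.2% × (1 − 24.1%) = 3.9468%.
WACC = 0.757 × 7.7700% + 0.243 × 3.9468% = 6.8410%.

6.84%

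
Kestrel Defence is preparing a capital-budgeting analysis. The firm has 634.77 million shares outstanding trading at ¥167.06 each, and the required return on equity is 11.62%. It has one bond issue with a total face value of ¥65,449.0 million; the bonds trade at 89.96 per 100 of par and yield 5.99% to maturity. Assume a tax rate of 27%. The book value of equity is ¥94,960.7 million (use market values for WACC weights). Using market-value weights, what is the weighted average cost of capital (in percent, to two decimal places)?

9.03%

Market value of equity E = 167.06 × 634.77m = 106044.6762m. Market value of debt D = 65449m × 89.96/100 = 58877.9204m.
Total capital V = 106044.6762 + 58877.9204 = 164922.5966.
Equity: weight = 106044.6762/164922.5966 = 0.6430; cost = 11.62%.
Bonds outstanding: weight = 58877.9204/164922.5966 = 0.3570; after-tax cost = 5.99% × (1 − 27%) = 4.3727%.
WACC = 0.6430 × 11.6200% + 0.3570 × 4.3727% = 9.0327%.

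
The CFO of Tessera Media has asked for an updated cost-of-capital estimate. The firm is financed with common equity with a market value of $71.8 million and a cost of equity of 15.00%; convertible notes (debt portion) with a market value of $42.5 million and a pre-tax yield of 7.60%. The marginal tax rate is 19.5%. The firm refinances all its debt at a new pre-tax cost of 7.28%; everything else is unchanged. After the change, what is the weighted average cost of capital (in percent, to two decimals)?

After the change:
Total capital V = 71.8 + 42.5 = 114.3.
Equity: weight = 71.8/114.3 = 0.6282; cost = 15%.
Convertible notes (debt portion): weight = 42.5/114.3 = 0.3718; after-tax cost = 7.28% × (1 − 19.5%) = 5.8604%.
WACC = 0.6282 × 15.0000% + 0.3718 × 5.8604% = 11.6016%.

11.60%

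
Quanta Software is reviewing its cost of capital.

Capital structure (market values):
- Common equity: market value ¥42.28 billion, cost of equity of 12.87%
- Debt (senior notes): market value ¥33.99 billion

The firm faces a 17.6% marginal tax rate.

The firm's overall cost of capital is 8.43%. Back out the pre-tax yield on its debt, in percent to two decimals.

Total capital V = 42.28 + 33.99 = 76.27.
Equity weight = 42.28/76.27 = 0.5543.
Senior notes weight = 33.99/76.27 = 0.4457.
Equity contribution = 0.5543 × 12.87% = 7.1344%.
Remaining for debt = 8.43% − 7.1344% = 1.2956%.
Rd × (1 − 17.6%) × 0.4457 = 1.2956%  ⇒  Rd = 3.5280%.

3.53%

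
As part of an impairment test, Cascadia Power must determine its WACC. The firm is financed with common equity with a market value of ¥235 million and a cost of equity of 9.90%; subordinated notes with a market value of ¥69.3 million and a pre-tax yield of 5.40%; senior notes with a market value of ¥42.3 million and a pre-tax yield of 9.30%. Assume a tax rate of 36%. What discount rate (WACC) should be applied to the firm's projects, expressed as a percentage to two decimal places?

8.13%

Total capital V = 235 + 69.3 + 42.3 = 346.6.
Equity: weight = 235/346.6 = 0.6780; cost = 9.9%.
Subordinated notes: weight = 69.3/346.6 = 0.1999; after-tax cost = 5.4% × (1 − 36%) = 3.4560%.
Senior notes: weight = 42.3/346.6 = 0.1220; after-tax cost = 9.3% × (1 − 36%) = 5.9520%.
WACC = 0.6780 × 9.9000% + 0.1999 × 3.4560% + 0.1220 × 5.9520% = 8.1297%.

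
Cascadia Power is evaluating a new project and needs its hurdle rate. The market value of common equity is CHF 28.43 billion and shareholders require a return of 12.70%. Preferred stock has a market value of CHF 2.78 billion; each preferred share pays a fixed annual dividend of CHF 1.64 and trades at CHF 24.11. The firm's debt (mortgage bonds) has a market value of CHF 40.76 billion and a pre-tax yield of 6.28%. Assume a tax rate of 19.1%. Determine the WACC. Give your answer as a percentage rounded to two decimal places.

Cost of preferred: Rp = 1.64 / 24.11 = 6.8022%.
Total capital V = 28.43 + 2.78 + 40.76 = 71.97.
Equity: weight = 28.43/71.97 = 0.3950; cost = 12.7%.
Preferred: weight = 2.78/71.97 = 0.0386; cost = 6.8022%.
Mortgage bonds: weight = 40.76/71.97 = 0.5663; after-tax cost = 6.28% × (1 − 19.1%) = 5.0805%.
WACC = 0.3950 × 12.7000% + 0.0386 × 6.8022% + 0.5663 × 5.0805% = 8.1569%.

8.16%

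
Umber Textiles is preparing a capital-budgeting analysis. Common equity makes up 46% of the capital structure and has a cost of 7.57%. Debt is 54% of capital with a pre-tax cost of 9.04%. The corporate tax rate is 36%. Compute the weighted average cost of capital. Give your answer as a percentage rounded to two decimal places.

6.61%

After-tax cost of debt = 9.04% × (1 − 36%) = 5.7856%.
WACC = 0.460 × 7.5700% + 0.540 × 5.7856% = 6.6064%.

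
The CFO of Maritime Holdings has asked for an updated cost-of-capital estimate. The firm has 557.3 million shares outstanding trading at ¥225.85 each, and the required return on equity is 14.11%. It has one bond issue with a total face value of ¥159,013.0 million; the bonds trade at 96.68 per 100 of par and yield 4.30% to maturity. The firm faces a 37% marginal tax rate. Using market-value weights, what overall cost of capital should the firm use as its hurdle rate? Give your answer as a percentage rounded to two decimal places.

Market value of equity E = 225.85 × 557.3m = 125866.205m. Market value of debt D = 159013m × 96.68/100 = 153733.7684m.
Total capital V = 125866.205 + 153733.7684 = 279599.9734.
Equity: weight = 125866.205/279599.9734 = 0.4502; cost = 14.11%.
Bonds outstanding: weight = 153733.7684/279599.9734 = 0.5498; after-tax cost = 4.3% × (1 − 37%) = 2.7090%.
WACC = 0.4502 × 14.1100% + 0.5498 × 2.7090% = 7.8413%.

7.84%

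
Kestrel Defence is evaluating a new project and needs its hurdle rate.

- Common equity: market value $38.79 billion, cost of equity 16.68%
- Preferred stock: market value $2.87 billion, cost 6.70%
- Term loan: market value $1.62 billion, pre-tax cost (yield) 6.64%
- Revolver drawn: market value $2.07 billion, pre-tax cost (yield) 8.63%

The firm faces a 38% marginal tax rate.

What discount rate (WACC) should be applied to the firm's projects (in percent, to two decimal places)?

15.08%

Total capital V = 38.79 + 2.87 + 1.62 + 2.07 = 45.35.
Equity: weight = 38.79/45.35 = 0.8553; cost = 16.68%.
Preferred: weight = 2.87/45.35 = 0.0633; cost = 6.7%.
Term loan: weight = 1.62/45.35 = 0.0357; after-tax cost = 6.64% × (1 − 38%) = 4.1168%.
Revolver drawn: weight = 2.07/45.35 = 0.0456; after-tax cost = 8.63% × (1 − 38%) = 5.3506%.
WACC = 0.8553 × 16.6800% + 0.0633 × 6.7000% + 0.0357 × 4.1168% + 0.0456 × 5.3506% = 15.0825%.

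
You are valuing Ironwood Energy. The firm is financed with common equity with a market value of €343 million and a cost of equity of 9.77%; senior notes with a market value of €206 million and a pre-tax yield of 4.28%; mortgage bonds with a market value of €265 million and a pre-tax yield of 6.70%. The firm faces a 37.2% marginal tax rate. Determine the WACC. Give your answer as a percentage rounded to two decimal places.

Total capital V = 343 + 206 + 265 = 814.
Equity: weight = 343/814 = 0.4214; cost = 9.77%.
Senior notes: weight = 206/814 = 0.2531; after-tax cost = 4.28% × (1 − 37.2%) = 2.6878%.
Mortgage bonds: weight = 265/814 = 0.3256; after-tax cost = 6.7% × (1 − 37.2%) = 4.2076%.
WACC = 0.4214 × 9.7700% + 0.2531 × 2.6878% + 0.3256 × 4.2076% = 6.1669%.

6.17%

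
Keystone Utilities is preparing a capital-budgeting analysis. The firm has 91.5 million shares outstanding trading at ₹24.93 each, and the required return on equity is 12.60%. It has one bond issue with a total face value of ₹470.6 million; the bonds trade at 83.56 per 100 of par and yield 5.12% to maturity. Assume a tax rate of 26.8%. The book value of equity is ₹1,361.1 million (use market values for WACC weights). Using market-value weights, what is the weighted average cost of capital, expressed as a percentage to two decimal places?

11.30%

Market value of equity E = 24.93 × 91.5m = 2281.095m. Market value of debt D = 470.6m × 83.56/100 = 393.23336m.
Total capital V = 2281.095 + 393.23336 = 2674.32836.
Equity: weight = 2281.095/2674.32836 = 0.8530; cost = 12.6%.
Bonds outstanding: weight = 393.23336/2674.32836 = 0.1470; after-tax cost = 5.12% × (1 − 26.8%) = 3.7478%.
WACC = 0.8530 × 12.6000% + 0.1470 × 3.7478% = 11.2984%.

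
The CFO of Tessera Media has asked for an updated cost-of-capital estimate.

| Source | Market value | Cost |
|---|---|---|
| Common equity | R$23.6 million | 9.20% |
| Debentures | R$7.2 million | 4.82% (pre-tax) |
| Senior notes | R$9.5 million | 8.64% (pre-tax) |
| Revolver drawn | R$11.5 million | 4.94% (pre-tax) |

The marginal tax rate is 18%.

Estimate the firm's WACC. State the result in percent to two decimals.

6.94%

Total capital V = 23.6 + 7.2 + 9.5 + 11.5 = 51.8.
Equity: weight = 23.6/51.8 = 0.4556; cost = 9.2%.
Debentures: weight = 7.2/51.8 = 0.1390; after-tax cost = 4.82% × (1 − 18%) = 3.9524%.
Senior notes: weight = 9.5/51.8 = 0.1834; after-tax cost = 8.64% × (1 − 18%) = 7.0848%.
Revolver drawn: weight = 11.5/51.8 = 0.2220; after-tax cost = 4.94% × (1 − 18%) = 4.0508%.
WACC = 0.4556 × 9.2000% + 0.1390 × 3.9524% + 0.1834 × 7.0848% + 0.2220 × 4.0508% = 6.9395%.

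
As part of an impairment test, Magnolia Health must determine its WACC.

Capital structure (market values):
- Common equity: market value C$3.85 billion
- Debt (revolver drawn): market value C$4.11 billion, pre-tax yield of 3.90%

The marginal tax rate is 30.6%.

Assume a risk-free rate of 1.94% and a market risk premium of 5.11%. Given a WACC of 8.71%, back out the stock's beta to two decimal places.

Total capital V = 3.85 + 4.11 = 7.96.
Equity weight = 3.85/7.96 = 0.4837.
Revolver drawn weight = 4.11/7.96 = 0.5163.
Debt contribution = 0.5163 × 3.9% × (1 − 30.6%) = 1.3975%.
Required equity contribution = 8.71% − 1.3975% = 7.3125%  ⇒  Re = 15.1188%.
CAPM: 15.1188% = 1.94% + β × 5.11%  ⇒  β = 2.5790.

2.58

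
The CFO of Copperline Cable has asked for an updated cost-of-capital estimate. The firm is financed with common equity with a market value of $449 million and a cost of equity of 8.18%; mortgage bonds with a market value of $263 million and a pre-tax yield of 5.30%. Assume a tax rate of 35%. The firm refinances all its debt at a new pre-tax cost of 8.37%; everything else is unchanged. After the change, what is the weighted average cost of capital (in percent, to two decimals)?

7.17%

After the change:
Total capital V = 449 + 263 = 712.
Equity: weight = 449/712 = 0.6306; cost = 8.18%.
Mortgage bonds: weight = 263/712 = 0.3694; after-tax cost = 8.37% × (1 − 35%) = 5.4405%.
WACC = 0.6306 × 8.1800% + 0.3694 × 5.4405% = 7.1681%.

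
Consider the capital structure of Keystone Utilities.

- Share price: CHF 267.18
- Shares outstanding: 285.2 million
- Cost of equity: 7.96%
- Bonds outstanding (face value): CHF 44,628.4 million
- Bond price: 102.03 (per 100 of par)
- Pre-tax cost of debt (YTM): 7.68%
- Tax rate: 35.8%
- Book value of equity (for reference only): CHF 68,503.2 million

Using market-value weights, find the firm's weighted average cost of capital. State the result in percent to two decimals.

Market value of equity E = 267.18 × 285.2m = 76199.736m. Market value of debt D = 44628.4m × 102.03/100 = 45534.35652m.
Total capital V = 76199.736 + 45534.35652 = 121734.09252.
Equity: weight = 76199.736/121734.09252 = 0.6260; cost = 7.96%.
Bonds outstanding: weight = 45534.35652/121734.09252 = 0.3740; after-tax cost = 7.68% × (1 − 35.8%) = 4.9306%.
WACC = 0.6260 × 7.9600% + 0.3740 × 4.9306% = 6.8268%.

6.83%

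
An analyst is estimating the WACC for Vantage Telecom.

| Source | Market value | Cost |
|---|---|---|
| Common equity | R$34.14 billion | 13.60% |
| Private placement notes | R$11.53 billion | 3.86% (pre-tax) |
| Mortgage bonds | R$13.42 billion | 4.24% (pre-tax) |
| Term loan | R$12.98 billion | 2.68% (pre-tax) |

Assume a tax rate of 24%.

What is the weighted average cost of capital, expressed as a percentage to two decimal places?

Total capital V = 34.14 + 11.53 + 13.42 + 12.98 = 72.07.
Equity: weight = 34.14/72.07 = 0.4737; cost = 13.6%.
Private placement notes: weight = 11.53/72.07 = 0.1600; after-tax cost = 3.86% × (1 − 24%) = 2.9336%.
Mortgage bonds: weight = 13.42/72.07 = 0.1862; after-tax cost = 4.24% × (1 − 24%) = 3.2224%.
Term loan: weight = 12.98/72.07 = 0.1801; after-tax cost = 2.68% × (1 − 24%) = 2.0368%.
WACC = 0.4737 × 13.6000% + 0.1600 × 2.9336% + 0.1862 × 3.2224% + 0.1801 × 2.0368% = 7.8786%.

7.88%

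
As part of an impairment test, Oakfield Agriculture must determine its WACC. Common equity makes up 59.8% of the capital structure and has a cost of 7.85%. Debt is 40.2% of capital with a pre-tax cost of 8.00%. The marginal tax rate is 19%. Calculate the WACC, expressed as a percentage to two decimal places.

7.30%

After-tax cost of debt = 8% × (1 − 19%) = 6.4800%.
WACC = 0.598 × 7.8500% + 0.402 × 6.4800% = 7.2993%.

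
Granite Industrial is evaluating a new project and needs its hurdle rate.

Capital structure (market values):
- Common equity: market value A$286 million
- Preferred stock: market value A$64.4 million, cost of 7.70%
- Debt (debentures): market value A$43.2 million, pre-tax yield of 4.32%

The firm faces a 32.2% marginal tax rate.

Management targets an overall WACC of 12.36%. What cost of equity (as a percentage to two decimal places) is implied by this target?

Total capital V = 286 + 64.4 + 43.2 = 393.6.
Equity weight = 286/393.6 = 0.7266.
Preferred weight = 64.4/393.6 = 0.1636.
Debentures weight = 43.2/393.6 = 0.1098.
Debt contribution = 0.1098 × 4.32% × (1 − 32.2%) = 0.3215%.
Preferred contribution = 0.1636 × 7.7% = 1.2599%.
Required equity contribution = 12.36% − 1.5813% = 10.7787%.
Re = 10.7787% / 0.7266 = 14.8339%.

14.83%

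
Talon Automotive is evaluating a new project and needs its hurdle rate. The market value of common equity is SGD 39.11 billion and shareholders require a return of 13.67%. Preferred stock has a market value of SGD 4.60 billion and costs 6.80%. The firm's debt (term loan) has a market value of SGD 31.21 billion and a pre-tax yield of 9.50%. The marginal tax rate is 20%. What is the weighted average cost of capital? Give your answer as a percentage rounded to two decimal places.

10.72%

Total capital V = 39.11 + 4.6 + 31.21 = 74.92.
Equity: weight = 39.11/74.92 = 0.5220; cost = 13.67%.
Preferred: weight = 4.6/74.92 = 0.0614; cost = 6.8%.
Term loan: weight = 31.21/74.92 = 0.4166; after-tax cost = 9.5% × (1 − 20%) = 7.6000%.
WACC = 0.5220 × 13.6700% + 0.0614 × 6.8000% + 0.4166 × 7.6000% = 10.7196%.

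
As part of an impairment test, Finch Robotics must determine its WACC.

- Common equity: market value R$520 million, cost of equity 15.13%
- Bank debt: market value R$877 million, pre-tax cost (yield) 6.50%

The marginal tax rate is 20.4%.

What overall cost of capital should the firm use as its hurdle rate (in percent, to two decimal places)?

Total capital V = 520 + 877 = 1397.
Equity: weight = 520/1397 = 0.3722; cost = 15.13%.
Bank debt: weight = 877/1397 = 0.6278; after-tax cost = 6.5% × (1 − 20.4%) = 5.1740%.
WACC = 0.3722 × 15.1300% + 0.6278 × 5.1740% = 8.8799%.

8.88%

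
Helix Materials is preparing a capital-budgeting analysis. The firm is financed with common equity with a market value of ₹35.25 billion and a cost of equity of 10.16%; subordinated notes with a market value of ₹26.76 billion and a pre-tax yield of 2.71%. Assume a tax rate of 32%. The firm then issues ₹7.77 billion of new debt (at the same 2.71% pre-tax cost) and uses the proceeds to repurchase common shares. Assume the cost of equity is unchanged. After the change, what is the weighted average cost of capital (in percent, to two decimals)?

5.53%

After the change:
Total capital V = 27.48 + 34.53 = 62.01.
Equity: weight = 27.48/62.01 = 0.4432; cost = 10.16%.
Subordinated notes: weight = 34.53/62.01 = 0.5568; after-tax cost = 2.71% × (1 − 32%) = 1.8428%.
WACC = 0.4432 × 10.1600% + 0.5568 × 1.8428% = 5.5286%.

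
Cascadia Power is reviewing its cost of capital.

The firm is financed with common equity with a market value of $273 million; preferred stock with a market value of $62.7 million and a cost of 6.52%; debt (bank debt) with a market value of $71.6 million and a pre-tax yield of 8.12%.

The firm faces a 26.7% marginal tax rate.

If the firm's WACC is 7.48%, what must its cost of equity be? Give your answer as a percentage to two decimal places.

Total capital V = 273 + 62.7 + 71.6 = 407.3.
Equity weight = 273/407.3 = 0.6703.
Preferred weight = 62.7/407.3 = 0.1539.
Bank debt weight = 71.6/407.3 = 0.1758.
Debt contribution = 0.1758 × 8.12% × (1 − 26.7%) = 1.0463%.
Preferred contribution = 0.1539 × 6.52% = 1.0037%.
Required equity contribution = 7.48% − 2.0500% = 5.4300%.
Re = 5.4300% / 0.6703 = 8.1012%.

8.10%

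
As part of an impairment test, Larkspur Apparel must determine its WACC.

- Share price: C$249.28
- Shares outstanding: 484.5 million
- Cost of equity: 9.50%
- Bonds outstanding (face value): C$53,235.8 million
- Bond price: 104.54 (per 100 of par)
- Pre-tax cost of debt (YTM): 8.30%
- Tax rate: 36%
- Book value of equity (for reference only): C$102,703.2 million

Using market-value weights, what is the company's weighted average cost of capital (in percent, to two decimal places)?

Market value of equity E = 249.28 × 484.5m = 120776.16m. Market value of debt D = 53235.8m × 104.54/100 = 55652.70532m.
Total capital V = 120776.16 + 55652.70532 = 176428.86532.
Equity: weight = 120776.16/176428.86532 = 0.6846; cost = 9.5%.
Bonds outstanding: weight = 55652.70532/176428.86532 = 0.3154; after-tax cost = 8.3% × (1 − 36%) = 5.3120%.
WACC = 0.6846 × 9.5000% + 0.3154 × 5.3120% = 8.1789%.

8.18%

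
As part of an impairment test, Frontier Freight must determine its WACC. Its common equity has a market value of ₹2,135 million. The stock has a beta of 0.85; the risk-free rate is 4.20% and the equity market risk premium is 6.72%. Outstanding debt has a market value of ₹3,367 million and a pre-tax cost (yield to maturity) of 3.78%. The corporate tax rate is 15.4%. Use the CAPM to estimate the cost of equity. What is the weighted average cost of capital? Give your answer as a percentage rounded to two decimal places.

5.80%

Cost of equity via CAPM: Re = 4.2% + 0.85 × 6.72% = 9.9120%.
Total capital V = 2135 + 3367 = 5502.
Equity: weight = 2135/5502 = 0.3880; cost = 9.912%.
Debt: weight = 3367/5502 = 0.6120; after-tax cost = 3.78% × (1 − 15.4%) = 3.1979%.
WACC = 0.3880 × 9.9120% + 0.6120 × 3.1979% = 5.8032%.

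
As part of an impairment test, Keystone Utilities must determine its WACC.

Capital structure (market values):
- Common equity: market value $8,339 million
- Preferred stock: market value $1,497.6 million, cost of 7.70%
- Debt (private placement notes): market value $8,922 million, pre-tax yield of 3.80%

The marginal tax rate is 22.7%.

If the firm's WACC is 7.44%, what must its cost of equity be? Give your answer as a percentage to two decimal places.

Total capital V = 8339 + 1497.6 + 8922 = 18758.6.
Equity weight = 8339/18758.6 = 0.4445.
Preferred weight = 1497.6/18758.6 = 0.0798.
Private placement notes weight = 8922/18758.6 = 0.4756.
Debt contribution = 0.4756 × 3.8% × (1 − 22.7%) = 1.3971%.
Preferred contribution = 0.0798 × 7.7% = 0.6147%.
Required equity contribution = 7.44% − 2.0118% = 5.4282%.
Re = 5.4282% / 0.4445 = 12.2107%.

12.21%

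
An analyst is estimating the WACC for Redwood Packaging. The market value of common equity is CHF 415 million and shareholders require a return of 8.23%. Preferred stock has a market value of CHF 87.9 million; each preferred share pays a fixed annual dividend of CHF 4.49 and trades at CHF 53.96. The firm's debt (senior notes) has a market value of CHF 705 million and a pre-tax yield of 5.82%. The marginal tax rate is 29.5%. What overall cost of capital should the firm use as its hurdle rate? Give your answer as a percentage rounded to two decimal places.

Cost of preferred: Rp = 4.49 / 53.96 = 8.3210%.
Total capital V = 415 + 87.9 + 705 = 1207.9.
Equity: weight = 415/1207.9 = 0.3436; cost = 8.23%.
Preferred: weight = 87.9/1207.9 = 0.0728; cost = 8.321%.
Senior notes: weight = 705/1207.9 = 0.5837; after-tax cost = 5.82% × (1 − 29.5%) = 4.1031%.
WACC = 0.3436 × 8.2300% + 0.0728 × 8.3210% + 0.5837 × 4.1031% = 5.8279%.

5.83%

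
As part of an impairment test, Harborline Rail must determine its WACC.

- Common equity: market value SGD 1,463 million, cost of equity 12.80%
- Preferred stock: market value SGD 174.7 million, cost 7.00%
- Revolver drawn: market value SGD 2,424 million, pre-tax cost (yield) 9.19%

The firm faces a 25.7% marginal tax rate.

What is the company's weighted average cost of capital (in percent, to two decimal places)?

8.99%

Total capital V = 1463 + 174.7 + 2424 = 4061.7.
Equity: weight = 1463/4061.7 = 0.3602; cost = 12.8%.
Preferred: weight = 174.7/4061.7 = 0.0430; cost = 7%.
Revolver drawn: weight = 2424/4061.7 = 0.5968; after-tax cost = 9.19% × (1 − 25.7%) = 6.8282%.
WACC = 0.3602 × 12.8000% + 0.0430 × 7.0000% + 0.5968 × 6.8282% = 8.9866%.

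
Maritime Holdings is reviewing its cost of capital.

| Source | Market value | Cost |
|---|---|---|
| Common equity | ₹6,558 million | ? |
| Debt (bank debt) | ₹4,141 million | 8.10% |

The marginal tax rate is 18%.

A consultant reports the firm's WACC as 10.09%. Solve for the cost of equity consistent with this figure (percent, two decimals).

Total capital V = 6558 + 4141 = 10699.
Equity weight = 6558/10699 = 0.6130.
Bank debt weight = 4141/10699 = 0.3870.
Debt contribution = 0.3870 × 8.1% × (1 − 18%) = 2.5708%.
Required equity contribution = 10.09% − 2.5708% = 7.5192%.
Re = 7.5192% / 0.6130 = 12.2672%.

12.27%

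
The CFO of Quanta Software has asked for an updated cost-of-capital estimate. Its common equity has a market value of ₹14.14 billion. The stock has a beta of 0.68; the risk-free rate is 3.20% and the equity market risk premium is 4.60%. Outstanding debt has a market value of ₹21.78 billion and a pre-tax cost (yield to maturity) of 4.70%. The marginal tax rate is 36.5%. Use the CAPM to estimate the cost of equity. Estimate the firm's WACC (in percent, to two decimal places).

Cost of equity via CAPM: Re = 3.2% + 0.68 × 4.6% = 6.3280%.
Total capital V = 14.14 + 21.78 = 35.92.
Equity: weight = 14.14/35.92 = 0.3937; cost = 6.328%.
Debt: weight = 21.78/35.92 = 0.6063; after-tax cost = 4.7% × (1 − 36.5%) = 2.9845%.
WACC = 0.3937 × 6.3280% + 0.6063 × 2.9845% = 4.3007%.

4.30%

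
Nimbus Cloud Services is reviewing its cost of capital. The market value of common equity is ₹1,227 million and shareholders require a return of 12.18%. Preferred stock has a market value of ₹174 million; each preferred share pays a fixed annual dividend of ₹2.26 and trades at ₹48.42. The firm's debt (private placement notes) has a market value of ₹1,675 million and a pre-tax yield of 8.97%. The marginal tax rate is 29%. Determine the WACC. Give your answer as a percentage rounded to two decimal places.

Cost of preferred: Rp = 2.26 / 48.42 = 4.6675%.
Total capital V = 1227 + 174 + 1675 = 3076.
Equity: weight = 1227/3076 = 0.3989; cost = 12.18%.
Preferred: weight = 174/3076 = 0.0566; cost = 4.6675%.
Private placement notes: weight = 1675/3076 = 0.5445; after-tax cost = 8.97% × (1 − 29%) = 6.3687%.
WACC = 0.3989 × 12.1800% + 0.0566 × 4.6675% + 0.5445 × 6.3687% = 8.5906%.

8.59%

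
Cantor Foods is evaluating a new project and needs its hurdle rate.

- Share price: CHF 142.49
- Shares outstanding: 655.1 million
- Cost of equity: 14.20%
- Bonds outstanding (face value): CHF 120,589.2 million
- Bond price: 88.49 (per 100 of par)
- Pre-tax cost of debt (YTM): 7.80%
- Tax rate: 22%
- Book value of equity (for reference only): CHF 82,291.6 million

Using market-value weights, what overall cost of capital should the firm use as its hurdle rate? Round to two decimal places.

9.87%

Market value of equity E = 142.49 × 655.1m = 93345.199m. Market value of debt D = 120589.2m × 88.49/100 = 106709.38308m.
Total capital V = 93345.199 + 106709.38308 = 200054.58208.
Equity: weight = 93345.199/200054.58208 = 0.4666; cost = 14.2%.
Bonds outstanding: weight = 106709.38308/200054.58208 = 0.5334; after-tax cost = 7.8% × (1 − 22%) = 6.0840%.
WACC = 0.4666 × 14.2000% + 0.5334 × 6.0840% = 9.8709%.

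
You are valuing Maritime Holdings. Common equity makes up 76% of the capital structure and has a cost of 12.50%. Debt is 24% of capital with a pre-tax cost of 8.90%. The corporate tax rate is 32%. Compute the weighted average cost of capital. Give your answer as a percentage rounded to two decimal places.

After-tax cost of debt = 8.9% × (1 − 32%) = 6.0520%.
WACC = 0.760 × 12.5000% + 0.240 × 6.0520% = 10.9525%.

10.95%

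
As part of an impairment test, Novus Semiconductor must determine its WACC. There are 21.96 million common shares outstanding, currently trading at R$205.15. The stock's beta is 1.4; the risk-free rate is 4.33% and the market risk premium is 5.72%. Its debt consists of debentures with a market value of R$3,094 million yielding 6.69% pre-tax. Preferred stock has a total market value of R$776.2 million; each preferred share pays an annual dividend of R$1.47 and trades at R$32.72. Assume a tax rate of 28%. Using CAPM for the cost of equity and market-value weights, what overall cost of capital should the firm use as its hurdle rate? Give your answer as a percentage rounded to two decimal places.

Cost of equity via CAPM: Re = 4.33% + 1.4 × 5.72% = 12.3380%.
Cost of preferred: Rp = 1.47 / 32.72 = 4.4927%.
Market value of equity E = 205.15 × 21.96m = 4505.094m.
Total capital V = 4505.094 + 776.2 + 3094 = 8375.294.
Equity: weight = 4505.094/8375.294 = 0.5379; cost = 12.338%.
Preferred: weight = 776.2/8375.294 = 0.0927; cost = 4.4927%.
Debentures: weight = 3094/8375.294 = 0.3694; after-tax cost = 6.69% × (1 − 28%) = 4.8168%.
WACC = 0.5379 × 12.3380% + 0.0927 × 4.4927% + 0.3694 × 4.8168% = 8.8324%.

8.83%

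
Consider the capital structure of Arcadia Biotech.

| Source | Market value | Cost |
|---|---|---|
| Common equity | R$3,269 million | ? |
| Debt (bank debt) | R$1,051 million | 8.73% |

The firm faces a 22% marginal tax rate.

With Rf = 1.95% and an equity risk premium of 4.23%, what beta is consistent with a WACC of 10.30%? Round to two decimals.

2.24

Total capital V = 3269 + 1051 = 4320.
Equity weight = 3269/4320 = 0.7567.
Bank debt weight = 1051/4320 = 0.2433.
Debt contribution = 0.2433 × 8.73% × (1 − 22%) = 1.6566%.
Required equity contribution = 10.3% − 1.6566% = 8.6434%  ⇒  Re = 11.4222%.
CAPM: 11.4222% = 1.95% + β × 4.23%  ⇒  β = 2.2393.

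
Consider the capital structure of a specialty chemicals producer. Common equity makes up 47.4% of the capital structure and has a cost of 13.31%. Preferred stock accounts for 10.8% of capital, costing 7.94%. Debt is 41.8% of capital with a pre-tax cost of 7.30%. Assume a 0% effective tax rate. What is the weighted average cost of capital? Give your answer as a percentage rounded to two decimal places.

After-tax cost of debt = 7.3% × (1 − 0%) = 7.3000%.
WACC = 0.474 × 13.3100% + 0.108 × 7.9400% + 0.418 × 7.3000% = 10.2179%.

10.22%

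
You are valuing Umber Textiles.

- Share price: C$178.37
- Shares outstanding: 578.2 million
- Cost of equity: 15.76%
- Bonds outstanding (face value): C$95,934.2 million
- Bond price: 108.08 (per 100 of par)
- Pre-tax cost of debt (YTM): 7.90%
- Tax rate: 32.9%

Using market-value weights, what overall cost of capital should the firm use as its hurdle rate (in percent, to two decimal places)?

10.52%

Market value of equity E = 178.37 × 578.2m = 103133.534m. Market value of debt D = 95934.2m × 108.08/100 = 103685.68336m.
Total capital V = 103133.534 + 103685.68336 = 206819.21736.
Equity: weight = 103133.534/206819.21736 = 0.4987; cost = 15.76%.
Bonds outstanding: weight = 103685.68336/206819.21736 = 0.5013; after-tax cost = 7.9% × (1 − 32.9%) = 5.3009%.
WACC = 0.4987 × 15.7600% + 0.5013 × 5.3009% = 10.5165%.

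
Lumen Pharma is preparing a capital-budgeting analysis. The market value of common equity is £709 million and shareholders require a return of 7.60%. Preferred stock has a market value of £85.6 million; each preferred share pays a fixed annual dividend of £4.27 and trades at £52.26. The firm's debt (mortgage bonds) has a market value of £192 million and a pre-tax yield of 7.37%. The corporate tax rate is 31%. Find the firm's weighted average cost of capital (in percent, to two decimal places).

7.16%

Cost of preferred: Rp = 4.27 / 52.26 = 8.1707%.
Total capital V = 709 + 85.6 + 192 = 986.6.
Equity: weight = 709/986.6 = 0.7186; cost = 7.6%.
Preferred: weight = 85.6/986.6 = 0.0868; cost = 8.1707%.
Mortgage bonds: weight = 192/986.6 = 0.1946; after-tax cost = 7.37% × (1 − 31%) = 5.0853%.
WACC = 0.7186 × 7.6000% + 0.0868 × 8.1707% + 0.1946 × 5.0853% = 7.1601%.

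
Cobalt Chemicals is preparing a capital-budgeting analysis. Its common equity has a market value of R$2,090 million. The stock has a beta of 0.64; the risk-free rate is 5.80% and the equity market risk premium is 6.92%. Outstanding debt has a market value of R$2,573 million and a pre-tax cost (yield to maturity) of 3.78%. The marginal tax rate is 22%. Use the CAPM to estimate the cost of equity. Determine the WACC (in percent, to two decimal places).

Cost of equity via CAPM: Re = 5.8% + 0.64 × 6.92% = 10.2288%.
Total capital V = 2090 + 2573 = 4663.
Equity: weight = 2090/4663 = 0.4482; cost = 10.2288%.
Debt: weight = 2573/4663 = 0.5518; after-tax cost = 3.78% × (1 − 22%) = 2.9484%.
WACC = 0.4482 × 10.2288% + 0.5518 × 2.9484% = 6.2115%.

6.21%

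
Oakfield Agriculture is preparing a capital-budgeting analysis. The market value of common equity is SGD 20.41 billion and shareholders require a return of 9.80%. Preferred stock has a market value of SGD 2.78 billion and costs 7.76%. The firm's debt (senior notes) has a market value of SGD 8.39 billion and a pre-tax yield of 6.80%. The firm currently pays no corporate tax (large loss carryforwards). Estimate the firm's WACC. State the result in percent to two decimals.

8.82%

Total capital V = 20.41 + 2.78 + 8.39 = 31.58.
Equity: weight = 20.41/31.58 = 0.6463; cost = 9.8%.
Preferred: weight = 2.78/31.58 = 0.0880; cost = 7.76%.
Senior notes: weight = 8.39/31.58 = 0.2657; after-tax cost = 6.8% × (1 − 0%) = 6.8000%.
WACC = 0.6463 × 9.8000% + 0.0880 × 7.7600% + 0.2657 × 6.8000% = 8.8234%.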